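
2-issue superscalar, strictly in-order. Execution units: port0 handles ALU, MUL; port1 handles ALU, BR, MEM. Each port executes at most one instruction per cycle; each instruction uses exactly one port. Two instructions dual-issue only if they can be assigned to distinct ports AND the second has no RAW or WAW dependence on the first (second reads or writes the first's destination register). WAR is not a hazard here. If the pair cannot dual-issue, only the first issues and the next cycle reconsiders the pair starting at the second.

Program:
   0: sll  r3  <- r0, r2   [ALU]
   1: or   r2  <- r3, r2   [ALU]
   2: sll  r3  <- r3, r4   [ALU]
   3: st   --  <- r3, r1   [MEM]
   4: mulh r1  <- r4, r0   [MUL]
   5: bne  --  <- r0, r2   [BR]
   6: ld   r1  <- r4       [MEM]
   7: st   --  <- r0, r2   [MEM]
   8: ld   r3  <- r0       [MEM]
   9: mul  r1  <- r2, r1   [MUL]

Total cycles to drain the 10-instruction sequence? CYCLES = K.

CYCLES = 7

0. sll @i0  | RAW r3
1. or sll @i1/i2  | pair
2. st mulh @i3/i4  | pair
3. bne @i5  | no-port BR/MEM
4. ld @i6  | no-port MEM/MEM
5. st @i7  | no-port MEM/MEM
6. ld mul @i8/i9  | pair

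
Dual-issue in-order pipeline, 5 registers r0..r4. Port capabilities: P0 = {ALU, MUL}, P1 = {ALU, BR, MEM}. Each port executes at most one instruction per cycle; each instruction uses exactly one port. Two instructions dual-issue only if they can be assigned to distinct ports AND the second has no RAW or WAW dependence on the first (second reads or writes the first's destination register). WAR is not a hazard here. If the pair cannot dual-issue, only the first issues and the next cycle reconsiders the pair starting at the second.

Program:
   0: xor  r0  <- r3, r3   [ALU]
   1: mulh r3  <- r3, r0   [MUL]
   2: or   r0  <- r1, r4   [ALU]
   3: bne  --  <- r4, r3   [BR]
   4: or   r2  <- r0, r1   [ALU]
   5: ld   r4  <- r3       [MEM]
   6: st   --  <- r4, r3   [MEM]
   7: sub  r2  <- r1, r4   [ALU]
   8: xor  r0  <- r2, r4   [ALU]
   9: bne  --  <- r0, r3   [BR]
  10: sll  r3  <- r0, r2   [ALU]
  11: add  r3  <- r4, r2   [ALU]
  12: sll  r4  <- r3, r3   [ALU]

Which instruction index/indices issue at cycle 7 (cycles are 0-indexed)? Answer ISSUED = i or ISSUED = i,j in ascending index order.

[0] i0  xor  -- RAW r0
[1] i1,i2  mulh or  -- pair
[2] i3,i4  bne or  -- pair
[3] i5  ld  -- no-port MEM/MEM
[4] i6,i7  st sub  -- pair
[5] i8  xor  -- RAW r0
[6] i9,i10  bne sll  -- pair
[7] i11  add  -- RAW r3
[8] i12  sll  -- tail

ISSUED = 11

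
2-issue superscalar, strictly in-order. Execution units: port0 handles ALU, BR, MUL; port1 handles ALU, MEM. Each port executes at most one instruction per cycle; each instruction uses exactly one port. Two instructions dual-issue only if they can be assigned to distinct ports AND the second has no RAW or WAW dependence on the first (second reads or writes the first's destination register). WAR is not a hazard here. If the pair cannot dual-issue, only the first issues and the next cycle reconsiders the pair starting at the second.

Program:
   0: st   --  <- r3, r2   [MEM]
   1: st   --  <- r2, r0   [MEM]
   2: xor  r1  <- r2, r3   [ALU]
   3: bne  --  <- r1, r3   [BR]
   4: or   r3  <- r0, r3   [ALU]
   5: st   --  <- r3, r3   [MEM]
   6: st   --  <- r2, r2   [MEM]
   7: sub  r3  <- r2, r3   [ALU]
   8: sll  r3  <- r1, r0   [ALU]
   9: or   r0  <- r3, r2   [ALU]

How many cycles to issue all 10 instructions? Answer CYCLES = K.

[0] i0  st  -- no-port MEM/MEM
[1] i1/i2  st+xor  -- 2-wide
[2] i3/i4  bne+or  -- 2-wide
[3] i5  st  -- no-port MEM/MEM
[4] i6/i7  st+sub  -- 2-wide
[5] i8  sll  -- RAW r3
[6] i9  or  -- tail

CYCLES = 7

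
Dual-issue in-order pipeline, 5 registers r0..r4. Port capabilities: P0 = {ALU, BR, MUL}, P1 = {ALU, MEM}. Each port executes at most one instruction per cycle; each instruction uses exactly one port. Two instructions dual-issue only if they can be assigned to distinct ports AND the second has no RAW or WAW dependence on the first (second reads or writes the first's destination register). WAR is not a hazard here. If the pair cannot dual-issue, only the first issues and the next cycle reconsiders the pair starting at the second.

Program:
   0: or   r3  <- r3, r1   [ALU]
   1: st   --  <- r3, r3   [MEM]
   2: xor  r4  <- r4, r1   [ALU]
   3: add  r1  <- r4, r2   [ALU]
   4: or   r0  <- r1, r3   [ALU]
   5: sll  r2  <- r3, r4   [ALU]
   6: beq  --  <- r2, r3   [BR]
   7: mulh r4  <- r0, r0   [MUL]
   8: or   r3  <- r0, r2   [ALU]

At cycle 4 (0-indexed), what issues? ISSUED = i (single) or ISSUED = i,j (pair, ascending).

ISSUED = 6

#0 head=0: or.ALU i0 RAW r3
#1 head=1: st.MEM;xor.ALU i1/i2 2-wide
#2 head=3: add.ALU i3 RAW r1
#3 head=4: or.ALU;sll.ALU i4/i5 2-wide
#4 head=6: beq.BR i6 no-port BR/MUL
#5 head=7: mulh.MUL;or.ALU i7/i8 2-wide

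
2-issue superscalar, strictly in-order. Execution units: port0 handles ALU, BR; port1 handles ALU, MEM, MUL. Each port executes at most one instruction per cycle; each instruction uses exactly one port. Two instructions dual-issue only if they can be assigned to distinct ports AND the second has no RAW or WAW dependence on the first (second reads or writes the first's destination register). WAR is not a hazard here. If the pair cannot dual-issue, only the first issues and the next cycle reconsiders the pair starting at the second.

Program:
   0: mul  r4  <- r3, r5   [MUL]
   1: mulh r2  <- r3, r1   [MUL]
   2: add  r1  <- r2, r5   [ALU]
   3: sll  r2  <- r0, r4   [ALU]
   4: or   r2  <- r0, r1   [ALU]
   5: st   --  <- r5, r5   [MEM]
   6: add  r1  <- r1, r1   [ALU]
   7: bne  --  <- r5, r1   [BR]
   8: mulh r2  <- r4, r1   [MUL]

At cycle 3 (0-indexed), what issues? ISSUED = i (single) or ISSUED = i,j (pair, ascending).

c0: i0 mul  no-port MUL/MUL
c1: i1 mulh  RAW r2
c2: i2,i3 add+sll  pair
c3: i4,i5 or+st  pair
c4: i6 add  RAW r1
c5: i7,i8 bne+mulh  pair

ISSUED = 4,5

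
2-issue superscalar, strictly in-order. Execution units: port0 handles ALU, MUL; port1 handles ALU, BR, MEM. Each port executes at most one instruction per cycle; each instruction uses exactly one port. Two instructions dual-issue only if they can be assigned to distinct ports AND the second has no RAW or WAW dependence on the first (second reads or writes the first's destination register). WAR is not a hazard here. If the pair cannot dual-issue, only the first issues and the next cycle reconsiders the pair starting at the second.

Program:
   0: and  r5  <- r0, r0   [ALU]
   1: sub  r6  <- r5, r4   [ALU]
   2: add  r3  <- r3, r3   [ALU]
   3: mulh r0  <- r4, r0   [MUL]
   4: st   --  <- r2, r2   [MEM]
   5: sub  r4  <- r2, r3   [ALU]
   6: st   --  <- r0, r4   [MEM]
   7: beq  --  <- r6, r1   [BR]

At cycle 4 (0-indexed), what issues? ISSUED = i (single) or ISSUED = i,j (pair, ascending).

ISSUED = 6

  cy0 -> i0 (and.ALU) RAW r5
  cy1 -> i1&i2 (sub.ALU add.ALU) 2-wide
  cy2 -> i3&i4 (mulh.MUL st.MEM) 2-wide
  cy3 -> i5 (sub.ALU) RAW r4
  cy4 -> i6 (st.MEM) no-port MEM/BR
  cy5 -> i7 (beq.BR) tail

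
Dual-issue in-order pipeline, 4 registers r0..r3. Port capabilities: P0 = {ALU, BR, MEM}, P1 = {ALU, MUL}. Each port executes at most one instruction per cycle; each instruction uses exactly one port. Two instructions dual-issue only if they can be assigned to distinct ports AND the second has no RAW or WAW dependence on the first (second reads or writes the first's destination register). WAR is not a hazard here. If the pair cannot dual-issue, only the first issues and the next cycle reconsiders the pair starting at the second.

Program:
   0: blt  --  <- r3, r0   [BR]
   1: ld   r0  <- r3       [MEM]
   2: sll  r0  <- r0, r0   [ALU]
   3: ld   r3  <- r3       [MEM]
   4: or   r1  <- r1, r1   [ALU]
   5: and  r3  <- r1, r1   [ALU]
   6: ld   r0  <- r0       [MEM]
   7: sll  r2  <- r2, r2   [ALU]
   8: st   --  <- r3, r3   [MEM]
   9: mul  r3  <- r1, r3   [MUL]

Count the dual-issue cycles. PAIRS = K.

PAIRS = 3

#0 head=0: blt i0 no-port BR/MEM
#1 head=1: ld i1 RAW+WAW r0
#2 head=2: sll/ld i2&i3 dual
#3 head=4: or i4 RAW r1
#4 head=5: and/ld i5&i6 dual
#5 head=7: sll/st i7&i8 dual
#6 head=9: mul i9 tail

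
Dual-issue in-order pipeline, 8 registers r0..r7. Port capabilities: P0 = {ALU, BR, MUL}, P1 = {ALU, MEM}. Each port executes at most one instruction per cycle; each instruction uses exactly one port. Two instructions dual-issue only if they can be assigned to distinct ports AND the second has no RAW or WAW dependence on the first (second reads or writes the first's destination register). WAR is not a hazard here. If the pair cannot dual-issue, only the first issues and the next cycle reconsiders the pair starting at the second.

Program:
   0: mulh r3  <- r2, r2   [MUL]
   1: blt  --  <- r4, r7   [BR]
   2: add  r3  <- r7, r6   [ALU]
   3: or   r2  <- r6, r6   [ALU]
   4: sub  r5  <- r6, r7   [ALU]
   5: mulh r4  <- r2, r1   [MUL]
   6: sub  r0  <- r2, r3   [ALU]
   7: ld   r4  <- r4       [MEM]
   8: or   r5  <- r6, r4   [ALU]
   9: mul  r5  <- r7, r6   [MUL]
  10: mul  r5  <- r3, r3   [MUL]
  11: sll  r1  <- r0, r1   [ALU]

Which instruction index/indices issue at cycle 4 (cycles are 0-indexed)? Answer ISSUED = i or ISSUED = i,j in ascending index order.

ISSUED = 7

t=0 i0:mulh ; no-port MUL/BR
t=1 i1,i2:blt add ; pair
t=2 i3,i4:or sub ; pair
t=3 i5,i6:mulh sub ; pair
t=4 i7:ld ; RAW r4
t=5 i8:or ; WAW r5
t=6 i9:mul ; no-port MUL/MUL
t=7 i10,i11:mul sll ; pair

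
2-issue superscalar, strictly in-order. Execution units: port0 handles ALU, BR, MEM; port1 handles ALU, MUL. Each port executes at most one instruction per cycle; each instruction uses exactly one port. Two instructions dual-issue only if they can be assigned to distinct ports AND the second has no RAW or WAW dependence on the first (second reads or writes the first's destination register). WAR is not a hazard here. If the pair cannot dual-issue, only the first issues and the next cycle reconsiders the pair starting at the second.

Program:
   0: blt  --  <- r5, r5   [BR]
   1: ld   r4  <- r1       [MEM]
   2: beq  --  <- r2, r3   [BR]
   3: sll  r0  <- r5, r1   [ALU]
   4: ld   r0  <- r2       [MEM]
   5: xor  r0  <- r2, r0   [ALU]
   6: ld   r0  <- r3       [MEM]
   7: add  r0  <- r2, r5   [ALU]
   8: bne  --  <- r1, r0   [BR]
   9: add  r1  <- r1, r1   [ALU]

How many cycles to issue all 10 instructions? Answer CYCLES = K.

CYCLES = 8

0. blt @i0  | no-port BR/MEM
1. ld @i1  | no-port MEM/BR
2. beq/sll @i2/i3  | pair
3. ld @i4  | RAW+WAW r0
4. xor @i5  | WAW r0
5. ld @i6  | WAW r0
6. add @i7  | RAW r0
7. bne/add @i8/i9  | pair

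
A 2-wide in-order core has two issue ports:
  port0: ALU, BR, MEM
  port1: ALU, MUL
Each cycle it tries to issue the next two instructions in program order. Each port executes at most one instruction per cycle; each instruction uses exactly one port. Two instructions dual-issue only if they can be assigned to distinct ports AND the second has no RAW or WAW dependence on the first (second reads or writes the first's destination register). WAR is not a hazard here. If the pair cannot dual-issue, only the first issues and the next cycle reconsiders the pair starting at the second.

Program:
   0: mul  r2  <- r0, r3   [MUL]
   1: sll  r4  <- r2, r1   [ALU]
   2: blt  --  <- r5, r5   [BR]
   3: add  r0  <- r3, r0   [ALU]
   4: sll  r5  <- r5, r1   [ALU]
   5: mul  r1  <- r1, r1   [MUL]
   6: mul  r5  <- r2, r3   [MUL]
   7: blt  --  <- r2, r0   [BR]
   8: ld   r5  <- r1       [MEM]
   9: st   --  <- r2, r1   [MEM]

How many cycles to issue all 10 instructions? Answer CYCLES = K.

c0: i0 mul.MUL  RAW r2
c1: i1&i2 sll.ALU+blt.BR  dual
c2: i3&i4 add.ALU+sll.ALU  dual
c3: i5 mul.MUL  no-port MUL/MUL
c4: i6&i7 mul.MUL+blt.BR  dual
c5: i8 ld.MEM  no-port MEM/MEM
c6: i9 st.MEM  tail

CYCLES = 7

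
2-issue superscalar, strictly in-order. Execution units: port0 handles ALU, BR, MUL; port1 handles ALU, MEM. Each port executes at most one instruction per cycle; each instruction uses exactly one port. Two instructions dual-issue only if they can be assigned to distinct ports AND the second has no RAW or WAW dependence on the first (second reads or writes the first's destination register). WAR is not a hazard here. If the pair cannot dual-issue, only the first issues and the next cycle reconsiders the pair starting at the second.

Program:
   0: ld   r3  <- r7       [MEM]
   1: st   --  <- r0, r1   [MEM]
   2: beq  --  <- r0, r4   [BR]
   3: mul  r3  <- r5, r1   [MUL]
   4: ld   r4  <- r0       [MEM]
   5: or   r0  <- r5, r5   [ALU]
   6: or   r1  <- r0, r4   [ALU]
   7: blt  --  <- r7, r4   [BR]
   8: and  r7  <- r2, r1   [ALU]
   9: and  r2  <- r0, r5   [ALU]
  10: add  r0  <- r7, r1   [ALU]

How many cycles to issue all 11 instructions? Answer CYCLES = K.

0. ld @i0  | no-port MEM/MEM
1. st;beq @i1+i2  | dual
2. mul;ld @i3+i4  | dual
3. or @i5  | RAW r0
4. or;blt @i6+i7  | dual
5. and;and @i8+i9  | dual
6. add @i10  | tail

CYCLES = 7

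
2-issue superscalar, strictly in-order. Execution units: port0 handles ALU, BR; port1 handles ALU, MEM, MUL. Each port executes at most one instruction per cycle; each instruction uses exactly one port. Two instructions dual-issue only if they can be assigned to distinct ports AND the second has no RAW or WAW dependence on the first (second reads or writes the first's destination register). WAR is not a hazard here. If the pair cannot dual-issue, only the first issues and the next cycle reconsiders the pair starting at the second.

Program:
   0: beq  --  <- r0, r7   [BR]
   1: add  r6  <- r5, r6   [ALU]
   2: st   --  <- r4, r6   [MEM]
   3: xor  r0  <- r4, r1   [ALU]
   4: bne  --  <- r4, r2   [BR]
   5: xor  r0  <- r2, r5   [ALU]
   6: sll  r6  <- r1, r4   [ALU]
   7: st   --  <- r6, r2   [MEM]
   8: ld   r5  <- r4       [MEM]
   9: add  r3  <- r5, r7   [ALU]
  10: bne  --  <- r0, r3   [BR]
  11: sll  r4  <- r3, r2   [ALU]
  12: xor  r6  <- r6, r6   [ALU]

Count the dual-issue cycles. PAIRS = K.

#0 head=0: beq/add i0+i1 dual
#1 head=2: st/xor i2+i3 dual
#2 head=4: bne/xor i4+i5 dual
#3 head=6: sll i6 RAW r6
#4 head=7: st i7 no-port MEM/MEM
#5 head=8: ld i8 RAW r5
#6 head=9: add i9 RAW r3
#7 head=10: bne/sll i10+i11 dual
#8 head=12: xor i12 tail

PAIRS = 4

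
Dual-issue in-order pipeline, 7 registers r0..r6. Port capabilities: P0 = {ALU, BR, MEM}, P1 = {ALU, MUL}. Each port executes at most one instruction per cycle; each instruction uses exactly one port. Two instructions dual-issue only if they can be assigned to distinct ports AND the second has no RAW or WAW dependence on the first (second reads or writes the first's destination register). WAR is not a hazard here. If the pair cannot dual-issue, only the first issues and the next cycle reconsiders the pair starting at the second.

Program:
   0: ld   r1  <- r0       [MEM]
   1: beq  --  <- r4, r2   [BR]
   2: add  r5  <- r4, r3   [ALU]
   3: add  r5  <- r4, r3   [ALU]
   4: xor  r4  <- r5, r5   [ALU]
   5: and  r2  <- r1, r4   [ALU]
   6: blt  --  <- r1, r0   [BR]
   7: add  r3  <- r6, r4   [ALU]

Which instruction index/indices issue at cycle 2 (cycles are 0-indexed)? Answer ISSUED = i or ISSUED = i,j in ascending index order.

t=0 i0:ld ; no-port MEM/BR
t=1 i1,i2:beq add ; 2-wide
t=2 i3:add ; RAW r5
t=3 i4:xor ; RAW r4
t=4 i5,i6:and blt ; 2-wide
t=5 i7:add ; tail

ISSUED = 3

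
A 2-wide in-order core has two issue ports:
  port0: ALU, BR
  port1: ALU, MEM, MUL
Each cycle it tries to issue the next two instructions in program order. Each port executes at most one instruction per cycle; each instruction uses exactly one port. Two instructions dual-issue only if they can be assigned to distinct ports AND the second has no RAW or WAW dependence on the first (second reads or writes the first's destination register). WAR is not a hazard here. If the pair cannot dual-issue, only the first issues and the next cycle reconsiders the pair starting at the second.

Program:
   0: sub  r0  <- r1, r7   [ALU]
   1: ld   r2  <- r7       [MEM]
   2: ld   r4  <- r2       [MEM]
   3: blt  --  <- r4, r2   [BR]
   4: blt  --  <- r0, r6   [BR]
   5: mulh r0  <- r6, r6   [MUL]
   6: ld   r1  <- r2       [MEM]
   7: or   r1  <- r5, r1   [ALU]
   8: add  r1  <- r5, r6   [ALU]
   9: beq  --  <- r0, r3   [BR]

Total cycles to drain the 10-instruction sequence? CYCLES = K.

[0] i0+i1  sub ld  -- pair
[1] i2  ld  -- RAW r4
[2] i3  blt  -- no-port BR/BR
[3] i4+i5  blt mulh  -- pair
[4] i6  ld  -- RAW+WAW r1
[5] i7  or  -- WAW r1
[6] i8+i9  add beq  -- pair

CYCLES = 7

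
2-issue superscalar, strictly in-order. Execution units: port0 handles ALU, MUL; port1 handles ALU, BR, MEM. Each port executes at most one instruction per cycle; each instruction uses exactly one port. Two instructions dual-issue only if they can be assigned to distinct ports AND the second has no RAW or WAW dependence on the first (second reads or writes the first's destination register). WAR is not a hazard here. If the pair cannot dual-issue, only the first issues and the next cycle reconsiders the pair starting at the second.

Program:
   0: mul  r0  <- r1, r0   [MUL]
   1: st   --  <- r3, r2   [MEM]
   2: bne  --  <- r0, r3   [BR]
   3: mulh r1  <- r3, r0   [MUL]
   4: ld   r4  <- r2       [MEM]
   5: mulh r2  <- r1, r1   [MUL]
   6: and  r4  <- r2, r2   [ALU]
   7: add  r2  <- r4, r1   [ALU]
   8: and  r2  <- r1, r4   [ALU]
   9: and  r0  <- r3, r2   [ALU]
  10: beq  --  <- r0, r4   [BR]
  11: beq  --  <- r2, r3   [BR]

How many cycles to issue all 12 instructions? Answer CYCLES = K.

[0] i0+i1  mul+st  -- pair
[1] i2+i3  bne+mulh  -- pair
[2] i4+i5  ld+mulh  -- pair
[3] i6  and  -- RAW r4
[4] i7  add  -- WAW r2
[5] i8  and  -- RAW r2
[6] i9  and  -- RAW r0
[7] i10  beq  -- no-port BR/BR
[8] i11  beq  -- tail

CYCLES = 9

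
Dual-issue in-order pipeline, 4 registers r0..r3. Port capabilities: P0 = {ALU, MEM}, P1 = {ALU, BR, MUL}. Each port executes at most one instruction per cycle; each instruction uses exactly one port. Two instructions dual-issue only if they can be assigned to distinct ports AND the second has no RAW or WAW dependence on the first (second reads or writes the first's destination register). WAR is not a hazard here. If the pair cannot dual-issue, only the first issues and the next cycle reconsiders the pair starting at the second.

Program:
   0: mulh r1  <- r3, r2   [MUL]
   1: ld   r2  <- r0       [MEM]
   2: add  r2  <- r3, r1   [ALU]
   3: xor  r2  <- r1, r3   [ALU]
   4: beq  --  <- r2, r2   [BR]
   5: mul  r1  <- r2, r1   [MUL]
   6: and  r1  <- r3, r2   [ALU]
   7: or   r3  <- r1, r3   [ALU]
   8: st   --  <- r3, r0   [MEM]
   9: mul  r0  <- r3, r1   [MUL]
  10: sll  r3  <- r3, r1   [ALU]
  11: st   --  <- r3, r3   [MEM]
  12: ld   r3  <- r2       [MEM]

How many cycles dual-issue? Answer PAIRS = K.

0. mulh.MUL+ld.MEM @i0+i1  | 2-wide
1. add.ALU @i2  | WAW r2
2. xor.ALU @i3  | RAW r2
3. beq.BR @i4  | no-port BR/MUL
4. mul.MUL @i5  | WAW r1
5. and.ALU @i6  | RAW r1
6. or.ALU @i7  | RAW r3
7. st.MEM+mul.MUL @i8+i9  | 2-wide
8. sll.ALU @i10  | RAW r3
9. st.MEM @i11  | no-port MEM/MEM
10. ld.MEM @i12  | tail

PAIRS = 2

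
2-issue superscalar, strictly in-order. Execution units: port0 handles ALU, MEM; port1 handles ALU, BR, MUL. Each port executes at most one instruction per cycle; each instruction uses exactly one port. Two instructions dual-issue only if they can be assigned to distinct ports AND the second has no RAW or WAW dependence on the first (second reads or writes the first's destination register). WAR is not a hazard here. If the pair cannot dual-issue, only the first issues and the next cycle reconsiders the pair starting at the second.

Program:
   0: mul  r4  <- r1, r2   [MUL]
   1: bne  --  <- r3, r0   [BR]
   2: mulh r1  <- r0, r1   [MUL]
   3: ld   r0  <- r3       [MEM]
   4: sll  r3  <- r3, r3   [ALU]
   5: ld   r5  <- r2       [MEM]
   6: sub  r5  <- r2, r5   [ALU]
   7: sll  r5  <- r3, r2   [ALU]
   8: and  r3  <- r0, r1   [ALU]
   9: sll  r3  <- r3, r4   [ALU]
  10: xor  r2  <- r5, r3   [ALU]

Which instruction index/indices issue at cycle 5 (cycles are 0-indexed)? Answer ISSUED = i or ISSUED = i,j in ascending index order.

ISSUED = 7,8

[0] i0  mul.MUL  -- no-port MUL/BR
[1] i1  bne.BR  -- no-port BR/MUL
[2] i2,i3  mulh.MUL+ld.MEM  -- dual
[3] i4,i5  sll.ALU+ld.MEM  -- dual
[4] i6  sub.ALU  -- WAW r5
[5] i7,i8  sll.ALU+and.ALU  -- dual
[6] i9  sll.ALU  -- RAW r3
[7] i10  xor.ALU  -- tail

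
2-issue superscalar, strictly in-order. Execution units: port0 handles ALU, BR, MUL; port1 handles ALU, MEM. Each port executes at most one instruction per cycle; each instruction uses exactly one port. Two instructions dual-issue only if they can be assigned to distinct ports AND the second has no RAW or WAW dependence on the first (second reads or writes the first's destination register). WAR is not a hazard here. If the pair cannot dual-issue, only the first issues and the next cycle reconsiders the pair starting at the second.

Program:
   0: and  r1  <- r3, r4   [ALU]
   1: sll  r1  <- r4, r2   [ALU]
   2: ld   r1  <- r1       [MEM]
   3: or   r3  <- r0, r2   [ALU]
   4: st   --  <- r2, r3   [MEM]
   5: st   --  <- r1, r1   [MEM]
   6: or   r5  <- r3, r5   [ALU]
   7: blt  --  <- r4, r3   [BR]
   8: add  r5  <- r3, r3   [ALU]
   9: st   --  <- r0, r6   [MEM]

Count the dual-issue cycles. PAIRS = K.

PAIRS = 3

[0] i0  and  -- WAW r1
[1] i1  sll  -- RAW+WAW r1
[2] i2,i3  ld/or  -- dual
[3] i4  st  -- no-port MEM/MEM
[4] i5,i6  st/or  -- dual
[5] i7,i8  blt/add  -- dual
[6] i9  st  -- tail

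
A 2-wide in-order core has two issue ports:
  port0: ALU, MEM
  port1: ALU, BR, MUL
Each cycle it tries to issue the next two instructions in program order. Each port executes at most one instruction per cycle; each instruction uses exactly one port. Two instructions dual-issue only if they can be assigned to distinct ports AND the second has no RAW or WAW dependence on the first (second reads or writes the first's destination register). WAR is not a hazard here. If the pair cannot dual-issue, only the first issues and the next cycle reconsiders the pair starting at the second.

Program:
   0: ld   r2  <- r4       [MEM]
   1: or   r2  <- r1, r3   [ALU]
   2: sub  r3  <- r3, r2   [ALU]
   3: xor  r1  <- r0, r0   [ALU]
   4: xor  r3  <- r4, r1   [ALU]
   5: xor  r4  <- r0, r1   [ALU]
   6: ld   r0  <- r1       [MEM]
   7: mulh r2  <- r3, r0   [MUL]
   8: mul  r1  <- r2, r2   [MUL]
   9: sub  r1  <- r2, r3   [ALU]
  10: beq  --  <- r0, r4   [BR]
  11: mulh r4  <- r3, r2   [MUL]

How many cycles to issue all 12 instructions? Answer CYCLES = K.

CYCLES = 9

  cy0 -> i0 (ld.MEM) WAW r2
  cy1 -> i1 (or.ALU) RAW r2
  cy2 -> i2&i3 (sub.ALU+xor.ALU) pair
  cy3 -> i4&i5 (xor.ALU+xor.ALU) pair
  cy4 -> i6 (ld.MEM) RAW r0
  cy5 -> i7 (mulh.MUL) no-port MUL/MUL
  cy6 -> i8 (mul.MUL) WAW r1
  cy7 -> i9&i10 (sub.ALU+beq.BR) pair
  cy8 -> i11 (mulh.MUL) tail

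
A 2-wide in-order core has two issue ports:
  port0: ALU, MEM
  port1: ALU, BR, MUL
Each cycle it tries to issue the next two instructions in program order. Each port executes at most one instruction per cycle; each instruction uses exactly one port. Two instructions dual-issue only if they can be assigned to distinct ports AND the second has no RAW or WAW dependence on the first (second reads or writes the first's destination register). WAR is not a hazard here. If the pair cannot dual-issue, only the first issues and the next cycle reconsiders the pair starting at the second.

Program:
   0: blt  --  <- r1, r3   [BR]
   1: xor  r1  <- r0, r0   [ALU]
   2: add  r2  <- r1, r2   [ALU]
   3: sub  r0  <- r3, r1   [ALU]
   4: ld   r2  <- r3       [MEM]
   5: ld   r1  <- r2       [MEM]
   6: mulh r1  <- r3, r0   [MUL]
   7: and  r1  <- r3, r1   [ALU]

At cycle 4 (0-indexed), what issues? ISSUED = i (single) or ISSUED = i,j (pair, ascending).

  cy0 -> i0+i1 (blt xor) 2-wide
  cy1 -> i2+i3 (add sub) 2-wide
  cy2 -> i4 (ld) no-port MEM/MEM
  cy3 -> i5 (ld) WAW r1
  cy4 -> i6 (mulh) RAW+WAW r1
  cy5 -> i7 (and) tail

ISSUED = 6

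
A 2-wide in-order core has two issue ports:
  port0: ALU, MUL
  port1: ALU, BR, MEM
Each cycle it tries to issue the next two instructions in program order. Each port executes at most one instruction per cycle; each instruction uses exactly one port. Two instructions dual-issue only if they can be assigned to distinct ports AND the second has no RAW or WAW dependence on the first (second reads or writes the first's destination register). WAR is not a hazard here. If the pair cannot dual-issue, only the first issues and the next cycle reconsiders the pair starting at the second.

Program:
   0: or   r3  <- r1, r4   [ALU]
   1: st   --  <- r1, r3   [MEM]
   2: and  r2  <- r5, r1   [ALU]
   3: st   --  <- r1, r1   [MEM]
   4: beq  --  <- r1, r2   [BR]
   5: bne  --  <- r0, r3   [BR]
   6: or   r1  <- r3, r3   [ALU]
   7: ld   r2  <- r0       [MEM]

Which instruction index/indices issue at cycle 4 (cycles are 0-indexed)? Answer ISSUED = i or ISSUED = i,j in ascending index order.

#0 head=0: or i0 RAW r3
#1 head=1: st/and i1+i2 dual
#2 head=3: st i3 no-port MEM/BR
#3 head=4: beq i4 no-port BR/BR
#4 head=5: bne/or i5+i6 dual
#5 head=7: ld i7 tail

ISSUED = 5,6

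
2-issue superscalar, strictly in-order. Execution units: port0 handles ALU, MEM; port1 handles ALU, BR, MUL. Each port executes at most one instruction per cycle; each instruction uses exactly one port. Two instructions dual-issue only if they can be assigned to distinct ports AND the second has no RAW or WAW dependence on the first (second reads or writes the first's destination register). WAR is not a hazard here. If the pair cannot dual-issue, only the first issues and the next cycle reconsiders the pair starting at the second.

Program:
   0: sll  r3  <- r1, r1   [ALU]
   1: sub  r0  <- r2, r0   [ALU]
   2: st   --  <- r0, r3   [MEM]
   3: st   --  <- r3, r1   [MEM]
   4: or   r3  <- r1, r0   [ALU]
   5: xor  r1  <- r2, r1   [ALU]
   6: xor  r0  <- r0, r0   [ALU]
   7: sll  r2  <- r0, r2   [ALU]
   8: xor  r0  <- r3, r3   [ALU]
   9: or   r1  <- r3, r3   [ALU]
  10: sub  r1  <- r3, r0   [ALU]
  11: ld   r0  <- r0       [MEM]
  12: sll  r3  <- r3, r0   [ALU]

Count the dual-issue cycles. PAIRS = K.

[0] i0+i1  sll+sub  -- pair
[1] i2  st  -- no-port MEM/MEM
[2] i3+i4  st+or  -- pair
[3] i5+i6  xor+xor  -- pair
[4] i7+i8  sll+xor  -- pair
[5] i9  or  -- WAW r1
[6] i10+i11  sub+ld  -- pair
[7] i12  sll  -- tail

PAIRS = 5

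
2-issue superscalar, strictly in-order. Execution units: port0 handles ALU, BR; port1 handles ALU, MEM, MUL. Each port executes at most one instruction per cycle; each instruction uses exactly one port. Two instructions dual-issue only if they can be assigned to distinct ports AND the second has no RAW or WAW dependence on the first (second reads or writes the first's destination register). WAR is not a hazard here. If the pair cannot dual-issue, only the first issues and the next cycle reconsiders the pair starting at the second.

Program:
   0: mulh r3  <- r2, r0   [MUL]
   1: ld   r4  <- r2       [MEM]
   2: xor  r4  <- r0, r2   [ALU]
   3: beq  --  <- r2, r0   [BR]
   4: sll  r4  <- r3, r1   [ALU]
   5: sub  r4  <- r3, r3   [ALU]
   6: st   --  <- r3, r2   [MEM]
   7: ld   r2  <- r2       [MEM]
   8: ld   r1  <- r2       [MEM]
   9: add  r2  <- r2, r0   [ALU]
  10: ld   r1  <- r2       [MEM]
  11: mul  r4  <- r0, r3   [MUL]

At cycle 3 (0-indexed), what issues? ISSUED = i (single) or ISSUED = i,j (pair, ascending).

[0] i0  mulh.MUL  -- no-port MUL/MEM
[1] i1  ld.MEM  -- WAW r4
[2] i2&i3  xor.ALU;beq.BR  -- dual
[3] i4  sll.ALU  -- WAW r4
[4] i5&i6  sub.ALU;st.MEM  -- dual
[5] i7  ld.MEM  -- no-port MEM/MEM
[6] i8&i9  ld.MEM;add.ALU  -- dual
[7] i10  ld.MEM  -- no-port MEM/MUL
[8] i11  mul.MUL  -- tail

ISSUED = 4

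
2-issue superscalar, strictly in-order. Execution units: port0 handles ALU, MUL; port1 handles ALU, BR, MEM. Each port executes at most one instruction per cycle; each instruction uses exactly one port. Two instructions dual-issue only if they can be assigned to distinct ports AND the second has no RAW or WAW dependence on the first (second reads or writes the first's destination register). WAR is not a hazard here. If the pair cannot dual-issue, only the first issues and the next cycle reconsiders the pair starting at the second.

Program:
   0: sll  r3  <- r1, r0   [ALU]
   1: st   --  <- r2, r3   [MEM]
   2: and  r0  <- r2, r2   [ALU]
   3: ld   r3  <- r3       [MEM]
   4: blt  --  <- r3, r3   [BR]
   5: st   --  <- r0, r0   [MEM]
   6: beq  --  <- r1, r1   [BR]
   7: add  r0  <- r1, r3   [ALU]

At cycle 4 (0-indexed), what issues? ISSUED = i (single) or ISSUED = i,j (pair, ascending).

ISSUED = 5

[0] i0  sll.ALU  -- RAW r3
[1] i1&i2  st.MEM/and.ALU  -- 2-wide
[2] i3  ld.MEM  -- no-port MEM/BR
[3] i4  blt.BR  -- no-port BR/MEM
[4] i5  st.MEM  -- no-port MEM/BR
[5] i6&i7  beq.BR/add.ALU  -- 2-wide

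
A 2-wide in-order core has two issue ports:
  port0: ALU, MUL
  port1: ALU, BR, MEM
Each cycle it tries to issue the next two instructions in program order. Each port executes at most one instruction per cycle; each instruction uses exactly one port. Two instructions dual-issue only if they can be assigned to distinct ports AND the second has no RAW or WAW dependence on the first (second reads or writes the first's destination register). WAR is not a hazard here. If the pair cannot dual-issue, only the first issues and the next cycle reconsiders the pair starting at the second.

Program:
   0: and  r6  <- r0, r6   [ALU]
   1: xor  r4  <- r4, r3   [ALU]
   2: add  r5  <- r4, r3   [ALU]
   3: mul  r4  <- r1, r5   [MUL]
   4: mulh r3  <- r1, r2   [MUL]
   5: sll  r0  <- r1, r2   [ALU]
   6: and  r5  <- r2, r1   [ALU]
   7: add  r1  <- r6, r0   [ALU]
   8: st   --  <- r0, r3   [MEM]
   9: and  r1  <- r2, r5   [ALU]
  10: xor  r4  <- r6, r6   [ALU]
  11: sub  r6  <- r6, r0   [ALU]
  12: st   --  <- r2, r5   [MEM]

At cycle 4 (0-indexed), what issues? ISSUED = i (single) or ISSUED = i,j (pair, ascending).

t=0 i0+i1:and;xor ; 2-wide
t=1 i2:add ; RAW r5
t=2 i3:mul ; no-port MUL/MUL
t=3 i4+i5:mulh;sll ; 2-wide
t=4 i6+i7:and;add ; 2-wide
t=5 i8+i9:st;and ; 2-wide
t=6 i10+i11:xor;sub ; 2-wide
t=7 i12:st ; tail

ISSUED = 6,7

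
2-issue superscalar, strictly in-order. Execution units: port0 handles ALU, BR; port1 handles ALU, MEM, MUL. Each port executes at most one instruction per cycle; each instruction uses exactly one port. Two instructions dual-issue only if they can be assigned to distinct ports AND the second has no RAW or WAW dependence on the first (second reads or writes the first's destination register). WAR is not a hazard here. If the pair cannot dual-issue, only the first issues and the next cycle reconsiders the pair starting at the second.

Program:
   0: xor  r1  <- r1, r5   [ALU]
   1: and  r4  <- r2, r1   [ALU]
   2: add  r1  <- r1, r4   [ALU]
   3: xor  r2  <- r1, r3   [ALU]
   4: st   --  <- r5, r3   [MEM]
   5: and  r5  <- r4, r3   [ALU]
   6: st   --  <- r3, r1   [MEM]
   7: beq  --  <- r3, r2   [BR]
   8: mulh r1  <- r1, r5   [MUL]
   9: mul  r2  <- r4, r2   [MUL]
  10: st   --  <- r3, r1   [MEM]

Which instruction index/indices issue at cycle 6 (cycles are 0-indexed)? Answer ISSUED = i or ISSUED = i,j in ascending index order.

ISSUED = 9

[0] i0  xor.ALU  -- RAW r1
[1] i1  and.ALU  -- RAW r4
[2] i2  add.ALU  -- RAW r1
[3] i3&i4  xor.ALU/st.MEM  -- 2-wide
[4] i5&i6  and.ALU/st.MEM  -- 2-wide
[5] i7&i8  beq.BR/mulh.MUL  -- 2-wide
[6] i9  mul.MUL  -- no-port MUL/MEM
[7] i10  st.MEM  -- tail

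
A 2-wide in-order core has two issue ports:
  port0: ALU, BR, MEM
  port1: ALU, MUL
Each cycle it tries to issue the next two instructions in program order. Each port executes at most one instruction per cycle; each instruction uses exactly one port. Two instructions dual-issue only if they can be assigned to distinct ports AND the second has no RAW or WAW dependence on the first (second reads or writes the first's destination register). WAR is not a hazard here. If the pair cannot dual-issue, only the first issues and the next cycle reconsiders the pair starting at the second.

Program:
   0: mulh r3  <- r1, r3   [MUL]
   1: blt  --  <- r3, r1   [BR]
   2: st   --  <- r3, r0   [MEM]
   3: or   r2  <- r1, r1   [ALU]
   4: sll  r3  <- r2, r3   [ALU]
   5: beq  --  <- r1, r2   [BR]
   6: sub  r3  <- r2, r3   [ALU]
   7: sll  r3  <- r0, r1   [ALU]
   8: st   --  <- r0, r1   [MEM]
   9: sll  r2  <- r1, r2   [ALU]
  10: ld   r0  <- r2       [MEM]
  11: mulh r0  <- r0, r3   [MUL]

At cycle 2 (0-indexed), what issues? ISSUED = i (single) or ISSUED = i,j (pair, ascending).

  cy0 -> i0 (mulh) RAW r3
  cy1 -> i1 (blt) no-port BR/MEM
  cy2 -> i2/i3 (st or) pair
  cy3 -> i4/i5 (sll beq) pair
  cy4 -> i6 (sub) WAW r3
  cy5 -> i7/i8 (sll st) pair
  cy6 -> i9 (sll) RAW r2
  cy7 -> i10 (ld) RAW+WAW r0
  cy8 -> i11 (mulh) tail

ISSUED = 2,3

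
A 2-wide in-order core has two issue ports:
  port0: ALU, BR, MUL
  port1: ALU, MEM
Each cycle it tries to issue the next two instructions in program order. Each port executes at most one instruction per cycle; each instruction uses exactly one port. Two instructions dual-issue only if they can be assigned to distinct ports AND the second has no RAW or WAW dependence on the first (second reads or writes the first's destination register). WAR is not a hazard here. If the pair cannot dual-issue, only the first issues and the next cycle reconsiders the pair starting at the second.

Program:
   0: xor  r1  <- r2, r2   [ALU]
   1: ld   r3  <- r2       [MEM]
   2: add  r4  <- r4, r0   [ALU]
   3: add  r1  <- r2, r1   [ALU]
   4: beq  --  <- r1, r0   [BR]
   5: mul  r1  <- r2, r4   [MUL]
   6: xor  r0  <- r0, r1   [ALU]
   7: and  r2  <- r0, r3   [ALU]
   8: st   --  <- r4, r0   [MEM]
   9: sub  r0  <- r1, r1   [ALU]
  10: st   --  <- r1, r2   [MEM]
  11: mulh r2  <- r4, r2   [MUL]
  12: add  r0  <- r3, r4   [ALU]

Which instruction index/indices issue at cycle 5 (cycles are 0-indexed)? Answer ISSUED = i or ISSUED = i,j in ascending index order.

c0: i0/i1 xor.ALU;ld.MEM  dual
c1: i2/i3 add.ALU;add.ALU  dual
c2: i4 beq.BR  no-port BR/MUL
c3: i5 mul.MUL  RAW r1
c4: i6 xor.ALU  RAW r0
c5: i7/i8 and.ALU;st.MEM  dual
c6: i9/i10 sub.ALU;st.MEM  dual
c7: i11/i12 mulh.MUL;add.ALU  dual

ISSUED = 7,8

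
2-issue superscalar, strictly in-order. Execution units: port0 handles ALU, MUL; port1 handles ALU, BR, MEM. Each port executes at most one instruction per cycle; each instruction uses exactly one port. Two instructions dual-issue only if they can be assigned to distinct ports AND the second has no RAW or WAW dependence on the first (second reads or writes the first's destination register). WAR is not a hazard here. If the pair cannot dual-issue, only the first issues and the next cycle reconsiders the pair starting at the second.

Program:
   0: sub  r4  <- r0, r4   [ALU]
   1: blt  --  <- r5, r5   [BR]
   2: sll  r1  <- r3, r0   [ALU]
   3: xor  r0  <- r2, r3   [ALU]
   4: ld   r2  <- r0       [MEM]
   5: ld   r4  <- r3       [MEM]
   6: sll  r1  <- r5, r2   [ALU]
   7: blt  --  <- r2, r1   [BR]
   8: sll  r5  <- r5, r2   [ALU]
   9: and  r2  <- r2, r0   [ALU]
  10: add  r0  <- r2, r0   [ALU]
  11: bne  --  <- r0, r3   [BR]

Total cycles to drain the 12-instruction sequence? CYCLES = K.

CYCLES = 8

0. sub blt @i0/i1  | 2-wide
1. sll xor @i2/i3  | 2-wide
2. ld @i4  | no-port MEM/MEM
3. ld sll @i5/i6  | 2-wide
4. blt sll @i7/i8  | 2-wide
5. and @i9  | RAW r2
6. add @i10  | RAW r0
7. bne @i11  | tail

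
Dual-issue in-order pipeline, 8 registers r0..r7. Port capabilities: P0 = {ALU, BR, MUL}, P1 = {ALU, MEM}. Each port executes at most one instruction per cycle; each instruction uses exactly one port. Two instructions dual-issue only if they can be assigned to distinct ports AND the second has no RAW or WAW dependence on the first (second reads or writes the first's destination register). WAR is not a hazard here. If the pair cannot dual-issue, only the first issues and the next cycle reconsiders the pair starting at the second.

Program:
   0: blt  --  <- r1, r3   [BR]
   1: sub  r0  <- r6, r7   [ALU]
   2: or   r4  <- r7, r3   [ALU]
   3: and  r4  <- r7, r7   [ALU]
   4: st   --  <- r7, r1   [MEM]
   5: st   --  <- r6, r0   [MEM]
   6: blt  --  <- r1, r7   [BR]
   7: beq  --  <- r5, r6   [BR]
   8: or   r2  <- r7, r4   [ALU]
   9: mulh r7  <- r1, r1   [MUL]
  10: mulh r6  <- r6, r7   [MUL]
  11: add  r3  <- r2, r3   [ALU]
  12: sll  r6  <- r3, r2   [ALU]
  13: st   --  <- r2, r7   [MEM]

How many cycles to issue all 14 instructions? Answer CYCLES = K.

0. blt.BR sub.ALU @i0/i1  | pair
1. or.ALU @i2  | WAW r4
2. and.ALU st.MEM @i3/i4  | pair
3. st.MEM blt.BR @i5/i6  | pair
4. beq.BR or.ALU @i7/i8  | pair
5. mulh.MUL @i9  | no-port MUL/MUL
6. mulh.MUL add.ALU @i10/i11  | pair
7. sll.ALU st.MEM @i12/i13  | pair

CYCLES = 8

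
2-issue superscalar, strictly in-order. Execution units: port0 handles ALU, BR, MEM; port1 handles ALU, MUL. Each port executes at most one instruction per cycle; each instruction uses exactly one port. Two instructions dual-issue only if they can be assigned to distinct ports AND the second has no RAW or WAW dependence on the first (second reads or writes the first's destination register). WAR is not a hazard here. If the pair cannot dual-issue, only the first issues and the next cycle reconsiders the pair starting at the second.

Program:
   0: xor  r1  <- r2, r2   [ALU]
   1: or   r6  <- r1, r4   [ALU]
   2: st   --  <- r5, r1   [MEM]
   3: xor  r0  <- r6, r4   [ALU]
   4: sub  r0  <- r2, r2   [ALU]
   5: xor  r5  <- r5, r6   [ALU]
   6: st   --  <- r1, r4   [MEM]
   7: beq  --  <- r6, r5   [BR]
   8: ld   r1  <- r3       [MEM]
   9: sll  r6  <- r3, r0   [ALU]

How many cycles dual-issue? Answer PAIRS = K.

PAIRS = 3

c0: i0 xor  RAW r1
c1: i1,i2 or+st  2-wide
c2: i3 xor  WAW r0
c3: i4,i5 sub+xor  2-wide
c4: i6 st  no-port MEM/BR
c5: i7 beq  no-port BR/MEM
c6: i8,i9 ld+sll  2-wide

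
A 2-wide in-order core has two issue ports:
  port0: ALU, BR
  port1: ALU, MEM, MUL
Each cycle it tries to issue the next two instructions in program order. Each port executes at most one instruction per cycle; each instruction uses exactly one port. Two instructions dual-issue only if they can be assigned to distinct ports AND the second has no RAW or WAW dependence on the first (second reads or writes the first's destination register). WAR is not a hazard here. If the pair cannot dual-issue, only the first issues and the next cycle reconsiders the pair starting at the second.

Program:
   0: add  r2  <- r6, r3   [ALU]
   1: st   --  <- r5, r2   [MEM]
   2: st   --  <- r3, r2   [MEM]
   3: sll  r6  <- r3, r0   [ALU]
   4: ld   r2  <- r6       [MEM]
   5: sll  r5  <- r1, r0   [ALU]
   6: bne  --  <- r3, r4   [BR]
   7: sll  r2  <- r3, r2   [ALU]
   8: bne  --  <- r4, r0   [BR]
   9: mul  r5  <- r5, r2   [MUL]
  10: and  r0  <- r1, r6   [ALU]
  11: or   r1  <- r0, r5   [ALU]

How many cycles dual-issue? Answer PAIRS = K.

  cy0 -> i0 (add) RAW r2
  cy1 -> i1 (st) no-port MEM/MEM
  cy2 -> i2+i3 (st+sll) dual
  cy3 -> i4+i5 (ld+sll) dual
  cy4 -> i6+i7 (bne+sll) dual
  cy5 -> i8+i9 (bne+mul) dual
  cy6 -> i10 (and) RAW r0
  cy7 -> i11 (or) tail

PAIRS = 4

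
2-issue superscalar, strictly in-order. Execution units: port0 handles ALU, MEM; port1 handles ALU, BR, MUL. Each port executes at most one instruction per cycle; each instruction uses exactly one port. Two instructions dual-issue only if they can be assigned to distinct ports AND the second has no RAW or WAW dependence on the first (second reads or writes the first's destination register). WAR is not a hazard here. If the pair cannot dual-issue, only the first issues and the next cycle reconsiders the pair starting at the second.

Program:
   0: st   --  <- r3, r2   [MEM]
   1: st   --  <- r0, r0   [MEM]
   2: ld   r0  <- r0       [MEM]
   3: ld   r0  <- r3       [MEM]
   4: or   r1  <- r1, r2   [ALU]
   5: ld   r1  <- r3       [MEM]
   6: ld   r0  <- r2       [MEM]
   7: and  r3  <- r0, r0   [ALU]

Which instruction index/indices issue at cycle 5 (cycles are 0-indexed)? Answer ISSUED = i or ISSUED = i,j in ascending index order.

ISSUED = 6

#0 head=0: st i0 no-port MEM/MEM
#1 head=1: st i1 no-port MEM/MEM
#2 head=2: ld i2 no-port MEM/MEM
#3 head=3: ld;or i3+i4 pair
#4 head=5: ld i5 no-port MEM/MEM
#5 head=6: ld i6 RAW r0
#6 head=7: and i7 tail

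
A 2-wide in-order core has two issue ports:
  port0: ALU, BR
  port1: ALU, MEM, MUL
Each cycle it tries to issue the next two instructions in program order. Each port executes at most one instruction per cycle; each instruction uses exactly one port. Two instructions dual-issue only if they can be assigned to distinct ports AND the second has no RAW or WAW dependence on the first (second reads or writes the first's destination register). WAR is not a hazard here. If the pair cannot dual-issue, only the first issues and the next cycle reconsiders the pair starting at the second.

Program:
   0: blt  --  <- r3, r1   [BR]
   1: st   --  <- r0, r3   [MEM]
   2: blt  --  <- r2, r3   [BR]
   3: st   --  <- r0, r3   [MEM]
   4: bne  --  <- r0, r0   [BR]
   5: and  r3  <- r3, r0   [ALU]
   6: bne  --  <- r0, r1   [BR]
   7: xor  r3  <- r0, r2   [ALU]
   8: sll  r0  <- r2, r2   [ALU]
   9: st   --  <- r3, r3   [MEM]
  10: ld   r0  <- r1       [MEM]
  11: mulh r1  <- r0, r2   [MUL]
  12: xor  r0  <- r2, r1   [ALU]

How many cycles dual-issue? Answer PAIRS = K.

PAIRS = 5

0. blt.BR st.MEM @i0+i1  | dual
1. blt.BR st.MEM @i2+i3  | dual
2. bne.BR and.ALU @i4+i5  | dual
3. bne.BR xor.ALU @i6+i7  | dual
4. sll.ALU st.MEM @i8+i9  | dual
5. ld.MEM @i10  | no-port MEM/MUL
6. mulh.MUL @i11  | RAW r1
7. xor.ALU @i12  | tail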